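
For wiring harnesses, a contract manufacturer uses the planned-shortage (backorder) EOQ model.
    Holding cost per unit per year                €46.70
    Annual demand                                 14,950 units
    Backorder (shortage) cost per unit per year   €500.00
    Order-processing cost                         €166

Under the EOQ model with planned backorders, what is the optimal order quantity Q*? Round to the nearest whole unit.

341 units

Q* = √(2DS/H) · √((H + b)/b)
   = √(2 × 14,950 × 166 / 46.7) · √((46.7 + 500) / 500)
   = 326.010 × 1.0457 ≈ 340.90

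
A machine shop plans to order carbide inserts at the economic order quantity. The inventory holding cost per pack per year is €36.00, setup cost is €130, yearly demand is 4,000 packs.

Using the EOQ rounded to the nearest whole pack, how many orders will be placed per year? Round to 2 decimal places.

23.53 orders per year

EOQ = √(2DS/H) = √(2 × 4,000 × 130 / 36)
    = √(28,888.89) ≈ 169.97 → Q = 170
Orders per year = D/Q = 4,000 / 170 = 23.529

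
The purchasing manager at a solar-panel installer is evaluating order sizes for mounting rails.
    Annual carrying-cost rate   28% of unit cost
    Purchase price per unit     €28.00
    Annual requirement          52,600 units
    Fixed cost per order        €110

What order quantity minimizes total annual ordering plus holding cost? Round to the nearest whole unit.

1,215 units

H = i·C = 0.28 × €28 = €7.8400 per unit-year
EOQ = √(2DS/H) = √(2 × 52,600 × 110 / 7.84)
    = √(1,476,020.41) ≈ 1,214.92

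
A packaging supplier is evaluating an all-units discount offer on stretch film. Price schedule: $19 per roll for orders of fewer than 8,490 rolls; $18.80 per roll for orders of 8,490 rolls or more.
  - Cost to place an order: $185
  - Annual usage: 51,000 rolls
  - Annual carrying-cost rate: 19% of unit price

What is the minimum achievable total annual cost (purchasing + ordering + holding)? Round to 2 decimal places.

H₁ = 19%×$19 = $3.6100;  H₂ = 19%×$18.80 = $3.5720
EOQ₁ = √(2×51,000×185/3.6100) = 2,286.30  (< 8,490, feasible at tier 1)
EOQ₂ = √(2×51,000×185/3.5720) = 2,298.42  (< 8,490 → use Q = 8,490 at tier-2 price)
TC(tier 1 (EOQ₁), Q≈2,286.3) = $977,253.53
TC(tier 2, Q≈8,490.0) = $975,074.45
Minimum at tier 2: $975,074.45

$975,074.45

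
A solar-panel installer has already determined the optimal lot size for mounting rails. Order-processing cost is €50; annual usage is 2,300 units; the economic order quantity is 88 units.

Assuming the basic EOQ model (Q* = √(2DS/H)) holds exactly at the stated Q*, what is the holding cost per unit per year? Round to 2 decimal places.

EOQ relation: Q² = 2DS/H, so rearrange for the unknown.
H = 2DS / Q² = 2 × 2,300 × 50 / 88² = 29.7004

€29.70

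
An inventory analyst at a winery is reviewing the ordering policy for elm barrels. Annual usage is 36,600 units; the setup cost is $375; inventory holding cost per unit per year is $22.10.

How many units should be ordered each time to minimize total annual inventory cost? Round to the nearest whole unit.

2DS/H = 2·36,600·375/22.1 = 1,242,081.45
EOQ = √1,242,081.45 ≈ 1,114.49

1,114 units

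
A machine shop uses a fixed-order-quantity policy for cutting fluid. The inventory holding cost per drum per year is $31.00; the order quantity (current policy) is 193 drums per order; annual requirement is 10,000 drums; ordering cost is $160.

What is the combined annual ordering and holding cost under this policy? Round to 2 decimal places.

Orders/yr = 10,000/193 = 51.813; ordering cost = 51.813 × $160 = $8,290.16
Average inventory = 193/2 = 96.5; holding cost = 96.5 × $31 = $2,991.50
Total = $8,290.16 + $2,991.50 = $11,281.66

$11,281.66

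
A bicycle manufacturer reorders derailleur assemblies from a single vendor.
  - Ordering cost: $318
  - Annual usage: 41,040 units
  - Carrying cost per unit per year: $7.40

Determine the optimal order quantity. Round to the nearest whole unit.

1,878 units

EOQ = √(2DS/H) = √(2 × 41,040 × 318 / 7.4)
    = √(3,527,221.62) ≈ 1,878.09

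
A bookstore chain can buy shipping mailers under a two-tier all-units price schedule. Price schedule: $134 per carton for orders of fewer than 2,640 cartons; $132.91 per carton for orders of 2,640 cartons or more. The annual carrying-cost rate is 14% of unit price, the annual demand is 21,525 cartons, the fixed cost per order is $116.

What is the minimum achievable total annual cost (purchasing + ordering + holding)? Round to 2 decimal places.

H₁ = 14%×$134 = $18.7600;  H₂ = 14%×$132.91 = $18.6074
EOQ₁ = √(2×21,525×116/18.7600) = 515.94  (< 2,640, feasible at tier 1)
EOQ₂ = √(2×21,525×116/18.6074) = 518.05  (< 2,640 → use Q = 2,640 at tier-2 price)
TC(tier 1 (EOQ₁), Q≈515.9) = $2,894,029.03
TC(tier 2, Q≈2,640.0) = $2,886,395.31
Minimum at tier 2: $2,886,395.31

$2,886,395.31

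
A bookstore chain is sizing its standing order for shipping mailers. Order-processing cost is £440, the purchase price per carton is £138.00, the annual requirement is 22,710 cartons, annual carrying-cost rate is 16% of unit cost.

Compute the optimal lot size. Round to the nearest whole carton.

Holding cost per carton per year: H = 16% × £138 = £22.0800
Optimal lot size Q* = (2 × 22,710 × £440 / £22.08)^½ ≈ 951.37

951 cartons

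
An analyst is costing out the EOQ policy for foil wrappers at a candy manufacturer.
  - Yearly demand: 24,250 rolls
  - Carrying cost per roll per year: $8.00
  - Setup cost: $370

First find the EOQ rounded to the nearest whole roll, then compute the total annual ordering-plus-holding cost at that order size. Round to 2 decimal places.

$11,981.65

Optimal lot size Q* = (2 × 24,250 × $370 / $8)^½ ≈ 1,497.71 → Q = 1,498 rolls
Ordering: D/Q × S = 24,250/1,498 × $370 = $5,989.65
Holding:  Q/2 × H = 1,498/2 × $8 = $5,992.00
Total = $5,989.65 + $5,992.00 = $11,981.65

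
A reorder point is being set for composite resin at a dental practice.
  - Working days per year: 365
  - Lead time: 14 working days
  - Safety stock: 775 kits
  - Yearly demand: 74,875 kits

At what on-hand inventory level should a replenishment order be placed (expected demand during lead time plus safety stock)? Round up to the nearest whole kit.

Daily demand d = 74,875 / 365 = 205.137 kits/day
Demand during lead time = 205.137 × 14 = 2,871.92
Reorder point = 2,871.92 + 775 = 3,646.92 → round up

3,647 kits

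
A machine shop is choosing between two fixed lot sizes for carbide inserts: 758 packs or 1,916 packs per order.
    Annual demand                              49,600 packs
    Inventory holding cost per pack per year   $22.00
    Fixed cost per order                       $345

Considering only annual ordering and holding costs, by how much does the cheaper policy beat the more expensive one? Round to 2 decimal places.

Annual cost at Q: ordering D·S/Q plus holding Q·H/2.
TC(758) = (49,600/758)×345 + (758/2)×22 = $30,913.20
TC(1,916) = (49,600/1,916)×345 + (1,916/2)×22 = $30,007.11
|ΔTC| = |$30,913.20 − $30,007.11| = $906.09

$906.09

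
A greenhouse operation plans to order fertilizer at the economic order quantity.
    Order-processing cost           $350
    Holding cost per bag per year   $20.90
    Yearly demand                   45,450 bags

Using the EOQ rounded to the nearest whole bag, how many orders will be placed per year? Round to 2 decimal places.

36.83 orders per year

Optimal lot size Q* = (2 × 45,450 × $350 / $20.9)^½ ≈ 1,233.79 → Q = 1,234
Orders per year = D/Q = 45,450 / 1,234 = 36.831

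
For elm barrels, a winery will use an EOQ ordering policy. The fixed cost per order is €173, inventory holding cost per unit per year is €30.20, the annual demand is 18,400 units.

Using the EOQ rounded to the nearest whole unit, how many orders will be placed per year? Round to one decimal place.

40.1 orders per year

Optimal lot size Q* = (2 × 18,400 × €173 / €30.2)^½ ≈ 459.14 → Q = 459
Orders per year = D/Q = 18,400 / 459 = 40.087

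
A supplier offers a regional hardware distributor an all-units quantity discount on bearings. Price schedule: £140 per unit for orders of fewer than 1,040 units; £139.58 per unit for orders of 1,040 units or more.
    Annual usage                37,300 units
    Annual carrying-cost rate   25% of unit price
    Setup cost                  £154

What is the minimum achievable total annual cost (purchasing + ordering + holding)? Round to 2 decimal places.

£5,230,002.67

H₁ = 25%×£140 = £35.0000;  H₂ = 25%×£139.58 = £34.8950
EOQ₁ = √(2×37,300×154/35.0000) = 572.92  (< 1,040, feasible at tier 1)
EOQ₂ = √(2×37,300×154/34.8950) = 573.78  (< 1,040 → use Q = 1,040 at tier-2 price)
TC(tier 1 (EOQ₁), Q≈572.9) = £5,242,052.28
TC(tier 2, Q≈1,040.0) = £5,230,002.67
Minimum at tier 2: £5,230,002.67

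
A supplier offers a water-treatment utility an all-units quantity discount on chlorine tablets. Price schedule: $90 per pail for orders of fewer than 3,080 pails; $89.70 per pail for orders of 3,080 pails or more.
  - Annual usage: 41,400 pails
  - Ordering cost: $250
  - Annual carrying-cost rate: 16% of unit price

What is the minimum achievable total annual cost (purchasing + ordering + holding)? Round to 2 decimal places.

$3,739,042.47

H₁ = 16%×$90 = $14.4000;  H₂ = 16%×$89.70 = $14.3520
EOQ₁ = √(2×41,400×250/14.4000) = 1,198.96  (< 3,080, feasible at tier 1)
EOQ₂ = √(2×41,400×250/14.3520) = 1,200.96  (< 3,080 → use Q = 3,080 at tier-2 price)
TC(tier 1 (EOQ₁), Q≈1,199.0) = $3,743,264.99
TC(tier 2, Q≈3,080.0) = $3,739,042.47
Minimum at tier 2: $3,739,042.47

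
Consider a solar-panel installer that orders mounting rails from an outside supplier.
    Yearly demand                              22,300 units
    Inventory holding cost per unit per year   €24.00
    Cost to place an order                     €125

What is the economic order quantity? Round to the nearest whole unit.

482 units

EOQ = √(2DS/H) = √(2 × 22,300 × 125 / 24)
    = √(232,291.67) ≈ 481.97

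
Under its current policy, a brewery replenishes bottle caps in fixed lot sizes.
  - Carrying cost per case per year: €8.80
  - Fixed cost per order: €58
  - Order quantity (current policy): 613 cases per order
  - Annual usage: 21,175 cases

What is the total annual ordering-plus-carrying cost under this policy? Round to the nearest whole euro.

Ordering: D/Q × S = 21,175/613 × €58 = €2,003.51
Holding:  Q/2 × H = 613/2 × €8.8 = €2,697.20
Total = €2,003.51 + €2,697.20 = €4,700.71

€4,701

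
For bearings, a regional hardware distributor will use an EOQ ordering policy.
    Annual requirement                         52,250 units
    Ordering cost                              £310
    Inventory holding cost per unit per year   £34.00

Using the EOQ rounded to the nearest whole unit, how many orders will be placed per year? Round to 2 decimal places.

53.53 orders per year

Q* = √(2·D·S / H) = √(2·52,250·310 / 34) = √952,794.1 ≈ 976.11 → Q = 976
N = D/Q = 52,250/976 ≈ 53.535 orders/yr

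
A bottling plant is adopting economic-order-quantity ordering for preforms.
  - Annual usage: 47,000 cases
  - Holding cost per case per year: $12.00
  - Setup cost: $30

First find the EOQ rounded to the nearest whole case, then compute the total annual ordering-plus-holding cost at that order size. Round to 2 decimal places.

$5,817.22

Q* = √(2·D·S / H) = √(2·47,000·30 / 12) = √235,000.0 ≈ 484.77 → Q = 485 cases
Orders/yr = 47,000/485 = 96.907; ordering cost = 96.907 × $30 = $2,907.22
Average inventory = 485/2 = 242.5; holding cost = 242.5 × $12 = $2,910.00
Total = $2,907.22 + $2,910.00 = $5,817.22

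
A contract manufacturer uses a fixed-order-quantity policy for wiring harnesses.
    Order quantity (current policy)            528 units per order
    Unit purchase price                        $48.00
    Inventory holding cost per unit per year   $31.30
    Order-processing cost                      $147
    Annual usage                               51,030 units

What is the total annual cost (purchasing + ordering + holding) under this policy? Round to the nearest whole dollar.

Orders/yr = 51,030/528 = 96.648; ordering cost = 96.648 × $147 = $14,207.22
Average inventory = 528/2 = 264; holding cost = 264 × $31.3 = $8,263.20
Purchase cost = D·C = 51,030 × 48 = $2,449,440.00
Total = $14,207.22 + $8,263.20 + $2,449,440.00 = $2,471,910.42

$2,471,910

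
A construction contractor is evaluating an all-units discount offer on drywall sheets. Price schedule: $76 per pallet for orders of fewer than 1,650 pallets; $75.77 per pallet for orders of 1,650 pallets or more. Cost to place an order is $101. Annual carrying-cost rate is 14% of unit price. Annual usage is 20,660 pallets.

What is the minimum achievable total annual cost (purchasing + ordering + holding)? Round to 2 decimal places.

$1,575,424.28

H₁ = 14%×$76 = $10.6400;  H₂ = 14%×$75.77 = $10.6078
EOQ₁ = √(2×20,660×101/10.6400) = 626.28  (< 1,650, feasible at tier 1)
EOQ₂ = √(2×20,660×101/10.6078) = 627.23  (< 1,650 → use Q = 1,650 at tier-2 price)
TC(tier 1 (EOQ₁), Q≈626.3) = $1,576,823.64
TC(tier 2, Q≈1,650.0) = $1,575,424.28
Minimum at tier 2: $1,575,424.28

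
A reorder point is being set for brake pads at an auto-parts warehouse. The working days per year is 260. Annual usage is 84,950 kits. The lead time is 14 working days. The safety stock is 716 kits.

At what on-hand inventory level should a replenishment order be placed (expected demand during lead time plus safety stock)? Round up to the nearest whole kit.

5,291 kits

Daily demand d = 84,950 / 260 = 326.731 kits/day
Demand during lead time = 326.731 × 14 = 4,574.23
Reorder point = 4,574.23 + 716 = 5,290.23 → round up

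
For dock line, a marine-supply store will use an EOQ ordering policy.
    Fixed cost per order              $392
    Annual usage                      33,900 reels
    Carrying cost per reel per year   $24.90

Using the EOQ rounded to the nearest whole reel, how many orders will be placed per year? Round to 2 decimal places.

Q* = √(2·D·S / H) = √(2·33,900·392 / 24.9) = √1,067,373.5 ≈ 1,033.14 → Q = 1,033
Orders per year = D/Q = 33,900 / 1,033 = 32.817

32.82 orders per year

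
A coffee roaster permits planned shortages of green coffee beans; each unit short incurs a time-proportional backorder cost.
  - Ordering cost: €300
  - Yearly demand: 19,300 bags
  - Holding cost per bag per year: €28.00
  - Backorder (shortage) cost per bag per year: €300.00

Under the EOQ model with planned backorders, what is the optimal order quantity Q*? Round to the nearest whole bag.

Basic EOQ = √(2·19,300·300/28) = 643.095
Backorder adjustment √((H+b)/b) = √((28+300)/300) = 1.0456
Q* = 643.095 × 1.0456 ≈ 672.44

672 bags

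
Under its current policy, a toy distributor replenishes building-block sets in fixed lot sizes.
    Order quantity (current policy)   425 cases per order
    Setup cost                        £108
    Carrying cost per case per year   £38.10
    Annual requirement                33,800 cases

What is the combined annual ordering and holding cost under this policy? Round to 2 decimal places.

Annual ordering cost = (D/Q)·S = (33,800/425) × 108 = £8,589.18
Annual holding cost  = (Q/2)·H = (425/2) × 38.1 = £8,096.25
Total = £8,589.18 + £8,096.25 = £16,685.43

£16,685.43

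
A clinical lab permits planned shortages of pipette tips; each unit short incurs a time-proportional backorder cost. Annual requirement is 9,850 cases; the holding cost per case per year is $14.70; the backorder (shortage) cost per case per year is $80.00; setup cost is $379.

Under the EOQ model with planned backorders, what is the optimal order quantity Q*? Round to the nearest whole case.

Basic EOQ = √(2·9,850·379/14.7) = 712.679
Backorder adjustment √((H+b)/b) = √((14.7+80)/80) = 1.0880
Q* = 712.679 × 1.0880 ≈ 775.40

775 cases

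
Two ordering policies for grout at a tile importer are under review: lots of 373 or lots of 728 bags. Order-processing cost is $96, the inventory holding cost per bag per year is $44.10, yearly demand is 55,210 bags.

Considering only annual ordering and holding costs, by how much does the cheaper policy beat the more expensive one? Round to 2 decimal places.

$898.65

Annual cost at Q: ordering D·S/Q plus holding Q·H/2.
TC(373) = (55,210/373)×96 + (373/2)×44.1 = $22,434.19
TC(728) = (55,210/728)×96 + (728/2)×44.1 = $23,332.84
|ΔTC| = |$22,434.19 − $23,332.84| = $898.65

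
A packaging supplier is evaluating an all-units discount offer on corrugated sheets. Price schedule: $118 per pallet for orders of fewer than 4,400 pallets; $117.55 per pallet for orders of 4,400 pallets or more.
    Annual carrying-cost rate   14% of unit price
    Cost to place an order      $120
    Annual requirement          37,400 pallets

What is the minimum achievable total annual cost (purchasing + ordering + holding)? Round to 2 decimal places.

H₁ = 14%×$118 = $16.5200;  H₂ = 14%×$117.55 = $16.4570
EOQ₁ = √(2×37,400×120/16.5200) = 737.12  (< 4,400, feasible at tier 1)
EOQ₂ = √(2×37,400×120/16.4570) = 738.53  (< 4,400 → use Q = 4,400 at tier-2 price)
TC(tier 1 (EOQ₁), Q≈737.1) = $4,425,377.17
TC(tier 2, Q≈4,400.0) = $4,433,595.40
Minimum at tier 1 (EOQ₁): $4,425,377.17

$4,425,377.17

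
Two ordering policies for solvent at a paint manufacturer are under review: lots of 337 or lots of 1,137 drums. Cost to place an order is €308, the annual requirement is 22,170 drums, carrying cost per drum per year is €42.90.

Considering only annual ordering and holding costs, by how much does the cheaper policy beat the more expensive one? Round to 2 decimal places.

TC(Q) = (D/Q)S + (Q/2)H
TC(337) = (22,170/337)×308 + (337/2)×42.9 = €27,490.85
TC(1,137) = (22,170/1,137)×308 + (1,137/2)×42.9 = €30,394.24
Cheaper: Q = 337.  Difference = €2,903.40

€2,903.40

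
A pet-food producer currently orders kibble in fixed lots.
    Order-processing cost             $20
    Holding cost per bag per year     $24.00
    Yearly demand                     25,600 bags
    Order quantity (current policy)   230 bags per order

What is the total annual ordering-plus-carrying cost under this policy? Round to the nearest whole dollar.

$4,986

Ordering: D/Q × S = 25,600/230 × $20 = $2,226.09
Holding:  Q/2 × H = 230/2 × $24 = $2,760.00
Total = $2,226.09 + $2,760.00 = $4,986.09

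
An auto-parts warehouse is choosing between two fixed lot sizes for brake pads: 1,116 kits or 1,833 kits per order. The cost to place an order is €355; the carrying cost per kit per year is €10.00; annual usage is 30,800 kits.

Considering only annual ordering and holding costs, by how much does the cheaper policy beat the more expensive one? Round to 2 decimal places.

For each Q, cost = (D/Q)·S + (Q/2)·H.
TC(1,116) = (30,800/1,116)×355 + (1,116/2)×10 = €15,377.49
TC(1,833) = (30,800/1,833)×355 + (1,833/2)×10 = €15,130.08
Lots of 1,833 are cheaper by €247.41.

€247.41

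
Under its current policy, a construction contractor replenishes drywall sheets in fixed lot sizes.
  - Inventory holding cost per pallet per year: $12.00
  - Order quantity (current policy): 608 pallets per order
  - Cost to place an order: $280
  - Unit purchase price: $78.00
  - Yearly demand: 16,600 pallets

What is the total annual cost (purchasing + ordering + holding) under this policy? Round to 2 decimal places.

$1,306,092.74

Orders/yr = 16,600/608 = 27.303; ordering cost = 27.303 × $280 = $7,644.74
Average inventory = 608/2 = 304; holding cost = 304 × $12 = $3,648.00
Purchase cost = D·C = 16,600 × 78 = $1,294,800.00
Total = $7,644.74 + $3,648.00 + $1,294,800.00 = $1,306,092.74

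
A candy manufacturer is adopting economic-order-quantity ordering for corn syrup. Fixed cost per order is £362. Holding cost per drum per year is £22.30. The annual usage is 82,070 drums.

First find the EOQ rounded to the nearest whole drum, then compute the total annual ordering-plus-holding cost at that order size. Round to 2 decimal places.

EOQ = √(2DS/H) = √(2 × 82,070 × 362 / 22.3)
    = √(2,664,514.80) ≈ 1,632.33 → Q = 1,632 drums
Ordering: D/Q × S = 82,070/1,632 × £362 = £18,204.25
Holding:  Q/2 × H = 1,632/2 × £22.3 = £18,196.80
Total = £18,204.25 + £18,196.80 = £36,401.05

£36,401.05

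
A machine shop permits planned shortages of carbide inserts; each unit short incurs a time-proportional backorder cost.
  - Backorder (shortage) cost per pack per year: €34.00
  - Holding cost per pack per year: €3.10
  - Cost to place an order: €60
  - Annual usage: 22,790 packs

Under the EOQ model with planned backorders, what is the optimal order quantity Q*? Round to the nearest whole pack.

Basic EOQ = √(2·22,790·60/3.1) = 939.252
Backorder adjustment √((H+b)/b) = √((3.1+34)/34) = 1.0446
Q* = 939.252 × 1.0446 ≈ 981.14

981 packs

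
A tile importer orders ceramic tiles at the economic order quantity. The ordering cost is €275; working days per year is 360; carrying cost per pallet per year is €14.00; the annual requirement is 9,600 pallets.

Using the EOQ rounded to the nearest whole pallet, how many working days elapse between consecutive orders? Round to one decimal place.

23.0 days

2DS/H = 2·9,600·275/14 = 377,142.86
EOQ = √377,142.86 ≈ 614.12 → Q = 614 pallets
T = Q/D × 360 days = 614/9,600 × 360 = 23.025 days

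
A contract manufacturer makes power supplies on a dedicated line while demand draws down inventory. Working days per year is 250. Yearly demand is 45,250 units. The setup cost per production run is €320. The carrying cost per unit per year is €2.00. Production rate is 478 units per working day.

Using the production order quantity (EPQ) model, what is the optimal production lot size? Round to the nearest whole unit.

4,827 units

d = 45,250/250 = 181.0000 units/day;  effective holding cost H(1 − d/p) = 2·(1 − 181.0000/478) = 1.24268
Q* = √(2DS / H_eff) = √(2·45,250·320 / 1.24268) ≈ 4,827.47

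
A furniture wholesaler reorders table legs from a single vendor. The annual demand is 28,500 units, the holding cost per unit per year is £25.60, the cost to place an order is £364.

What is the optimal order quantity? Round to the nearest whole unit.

900 units

Q* = √(2·D·S / H) = √(2·28,500·364 / 25.6) = √810,468.8 ≈ 900.26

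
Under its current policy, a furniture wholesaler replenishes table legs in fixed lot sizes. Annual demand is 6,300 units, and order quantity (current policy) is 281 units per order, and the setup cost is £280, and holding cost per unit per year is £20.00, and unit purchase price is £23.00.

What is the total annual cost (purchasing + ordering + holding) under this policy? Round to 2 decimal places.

£153,987.58

Annual ordering cost = (D/Q)·S = (6,300/281) × 280 = £6,277.58
Annual holding cost  = (Q/2)·H = (281/2) × 20 = £2,810.00
Purchase cost = D·C = 6,300 × 23 = £144,900.00
Total = £6,277.58 + £2,810.00 + £144,900.00 = £153,987.58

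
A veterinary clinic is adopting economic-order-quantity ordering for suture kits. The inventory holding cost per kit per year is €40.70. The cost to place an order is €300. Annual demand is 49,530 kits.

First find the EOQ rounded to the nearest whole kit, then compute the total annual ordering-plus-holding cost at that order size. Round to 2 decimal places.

EOQ = √(2DS/H) = √(2 × 49,530 × 300 / 40.7)
    = √(730,171.99) ≈ 854.50 → Q = 855 kits
Orders/yr = 49,530/855 = 57.930; ordering cost = 57.930 × €300 = €17,378.95
Average inventory = 855/2 = 427.5; holding cost = 427.5 × €40.7 = €17,399.25
Total = €17,378.95 + €17,399.25 = €34,778.20

€34,778.20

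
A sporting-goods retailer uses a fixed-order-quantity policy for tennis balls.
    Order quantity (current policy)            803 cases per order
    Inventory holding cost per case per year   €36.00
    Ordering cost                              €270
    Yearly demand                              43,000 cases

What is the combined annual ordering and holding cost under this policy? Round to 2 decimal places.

€28,912.28

Annual ordering cost = (D/Q)·S = (43,000/803) × 270 = €14,458.28
Annual holding cost  = (Q/2)·H = (803/2) × 36 = €14,454.00
Total = €14,458.28 + €14,454.00 = €28,912.28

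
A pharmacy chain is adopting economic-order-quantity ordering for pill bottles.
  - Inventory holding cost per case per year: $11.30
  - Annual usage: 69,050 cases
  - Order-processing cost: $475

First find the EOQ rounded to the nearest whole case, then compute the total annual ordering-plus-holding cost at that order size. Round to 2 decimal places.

$27,225.94

Q* = √(2·D·S / H) = √(2·69,050·475 / 11.3) = √5,805,088.5 ≈ 2,409.38 → Q = 2,409 cases
Ordering: D/Q × S = 69,050/2,409 × $475 = $13,615.09
Holding:  Q/2 × H = 2,409/2 × $11.3 = $13,610.85
Total = $13,615.09 + $13,610.85 = $27,225.94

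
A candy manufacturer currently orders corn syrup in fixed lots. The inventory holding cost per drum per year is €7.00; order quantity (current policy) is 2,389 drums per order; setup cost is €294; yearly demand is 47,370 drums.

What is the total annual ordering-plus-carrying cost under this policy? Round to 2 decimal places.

€14,191.04

Ordering: D/Q × S = 47,370/2,389 × €294 = €5,829.54
Holding:  Q/2 × H = 2,389/2 × €7 = €8,361.50
Total = €5,829.54 + €8,361.50 = €14,191.04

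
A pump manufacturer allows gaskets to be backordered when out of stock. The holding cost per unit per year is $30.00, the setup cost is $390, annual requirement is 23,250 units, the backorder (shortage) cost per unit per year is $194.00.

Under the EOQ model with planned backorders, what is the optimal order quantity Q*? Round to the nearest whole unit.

835 units

Basic EOQ = √(2·23,250·390/30) = 777.496
Backorder adjustment √((H+b)/b) = √((30+194)/194) = 1.0745
Q* = 777.496 × 1.0745 ≈ 835.45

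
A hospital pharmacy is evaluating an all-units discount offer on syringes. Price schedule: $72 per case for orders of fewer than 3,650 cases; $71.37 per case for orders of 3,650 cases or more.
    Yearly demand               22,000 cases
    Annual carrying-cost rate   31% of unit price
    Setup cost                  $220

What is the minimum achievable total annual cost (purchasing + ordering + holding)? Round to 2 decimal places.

$1,598,698.90

H₁ = 31%×$72 = $22.3200;  H₂ = 31%×$71.37 = $22.1247
EOQ₁ = √(2×22,000×220/22.3200) = 658.55  (< 3,650, feasible at tier 1)
EOQ₂ = √(2×22,000×220/22.1247) = 661.45  (< 3,650 → use Q = 3,650 at tier-2 price)
TC(tier 1 (EOQ₁), Q≈658.6) = $1,598,698.90
TC(tier 2, Q≈3,650.0) = $1,611,843.60
Minimum at tier 1 (EOQ₁): $1,598,698.90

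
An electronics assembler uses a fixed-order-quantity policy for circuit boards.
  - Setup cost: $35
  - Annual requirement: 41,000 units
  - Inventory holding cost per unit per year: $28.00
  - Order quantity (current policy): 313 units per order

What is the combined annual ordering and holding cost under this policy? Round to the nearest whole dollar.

Orders/yr = 41,000/313 = 130.990; ordering cost = 130.990 × $35 = $4,584.66
Average inventory = 313/2 = 156.5; holding cost = 156.5 × $28 = $4,382.00
Total = $4,584.66 + $4,382.00 = $8,966.66

$8,967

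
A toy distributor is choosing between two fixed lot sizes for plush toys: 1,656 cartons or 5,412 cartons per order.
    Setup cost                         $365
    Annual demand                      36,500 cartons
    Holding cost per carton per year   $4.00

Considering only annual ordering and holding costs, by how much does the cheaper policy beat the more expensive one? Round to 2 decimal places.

TC(Q) = (D/Q)S + (Q/2)H
TC(1,656) = (36,500/1,656)×365 + (1,656/2)×4 = $11,356.99
TC(5,412) = (36,500/5,412)×365 + (5,412/2)×4 = $13,285.66
|ΔTC| = |$11,356.99 − $13,285.66| = $1,928.67

$1,928.67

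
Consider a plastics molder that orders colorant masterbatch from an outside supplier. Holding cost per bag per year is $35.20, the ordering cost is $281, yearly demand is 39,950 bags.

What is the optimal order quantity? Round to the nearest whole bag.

2DS/H = 2·39,950·281/35.2 = 637,838.07
EOQ = √637,838.07 ≈ 798.65

799 bags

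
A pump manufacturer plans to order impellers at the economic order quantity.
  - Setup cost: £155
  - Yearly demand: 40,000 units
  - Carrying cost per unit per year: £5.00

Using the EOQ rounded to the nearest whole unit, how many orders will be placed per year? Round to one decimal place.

25.4 orders per year

Q* = √(2·D·S / H) = √(2·40,000·155 / 5) = √2,480,000.0 ≈ 1,574.80 → Q = 1,575
N = D/Q = 40,000/1,575 ≈ 25.397 orders/yr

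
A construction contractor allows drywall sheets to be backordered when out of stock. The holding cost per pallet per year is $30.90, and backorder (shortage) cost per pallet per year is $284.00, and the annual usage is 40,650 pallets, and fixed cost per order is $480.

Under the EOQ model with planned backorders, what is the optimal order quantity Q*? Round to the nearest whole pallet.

Q* = √(2DS/H) · √((H + b)/b)
   = √(2 × 40,650 × 480 / 30.9) · √((30.9 + 284) / 284)
   = 1,123.794 × 1.0530 ≈ 1,183.35

1,183 pallets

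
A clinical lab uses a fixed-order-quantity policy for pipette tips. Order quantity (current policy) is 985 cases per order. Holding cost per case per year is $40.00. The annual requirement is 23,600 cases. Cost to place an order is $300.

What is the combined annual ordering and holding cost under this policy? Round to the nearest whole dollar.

Annual ordering cost = (D/Q)·S = (23,600/985) × 300 = $7,187.82
Annual holding cost  = (Q/2)·H = (985/2) × 40 = $19,700.00
Total = $7,187.82 + $19,700.00 = $26,887.82

$26,888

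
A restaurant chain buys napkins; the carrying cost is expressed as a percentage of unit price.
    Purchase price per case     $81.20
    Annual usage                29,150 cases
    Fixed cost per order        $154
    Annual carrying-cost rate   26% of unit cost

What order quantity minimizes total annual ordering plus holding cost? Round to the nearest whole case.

Carrying cost H = $81.2 × 26% = $21.1120/case/yr
EOQ = √(2DS/H) = √(2 × 29,150 × 154 / 21.112)
    = √(425,265.25) ≈ 652.12

652 cases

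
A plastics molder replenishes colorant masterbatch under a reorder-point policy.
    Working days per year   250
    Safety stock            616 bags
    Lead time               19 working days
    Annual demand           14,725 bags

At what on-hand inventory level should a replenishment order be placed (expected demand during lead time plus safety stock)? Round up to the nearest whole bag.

1,736 bags

Daily demand d = 14,725 / 250 = 58.900 bags/day
Demand during lead time = 58.900 × 19 = 1,119.10
Reorder point = 1,119.10 + 616 = 1,735.10 → round up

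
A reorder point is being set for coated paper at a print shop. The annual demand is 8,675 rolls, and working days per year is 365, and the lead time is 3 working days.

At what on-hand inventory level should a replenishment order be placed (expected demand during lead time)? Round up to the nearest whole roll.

Daily demand d = 8,675 / 365 = 23.767 rolls/day
Demand during lead time = 23.767 × 3 = 71.30
Reorder point = 71.30 → round up

72 rolls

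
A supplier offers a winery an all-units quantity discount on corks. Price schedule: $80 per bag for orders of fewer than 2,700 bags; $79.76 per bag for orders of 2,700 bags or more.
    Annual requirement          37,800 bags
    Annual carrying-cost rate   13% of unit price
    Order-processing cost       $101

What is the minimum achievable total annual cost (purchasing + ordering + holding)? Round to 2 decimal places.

$3,030,339.88

H₁ = 13%×$80 = $10.4000;  H₂ = 13%×$79.76 = $10.3688
EOQ₁ = √(2×37,800×101/10.4000) = 856.85  (< 2,700, feasible at tier 1)
EOQ₂ = √(2×37,800×101/10.3688) = 858.14  (< 2,700 → use Q = 2,700 at tier-2 price)
TC(tier 1 (EOQ₁), Q≈856.9) = $3,032,911.24
TC(tier 2, Q≈2,700.0) = $3,030,339.88
Minimum at tier 2: $3,030,339.88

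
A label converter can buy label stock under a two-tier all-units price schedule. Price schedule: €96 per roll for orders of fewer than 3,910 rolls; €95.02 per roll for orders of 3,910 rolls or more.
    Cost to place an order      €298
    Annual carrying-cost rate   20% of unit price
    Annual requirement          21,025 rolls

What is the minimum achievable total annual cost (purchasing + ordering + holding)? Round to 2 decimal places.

H₁ = 20%×€96 = €19.2000;  H₂ = 20%×€95.02 = €19.0040
EOQ₁ = √(2×21,025×298/19.2000) = 807.87  (< 3,910, feasible at tier 1)
EOQ₂ = √(2×21,025×298/19.0040) = 812.02  (< 3,910 → use Q = 3,910 at tier-2 price)
TC(tier 1 (EOQ₁), Q≈807.9) = €2,033,911.07
TC(tier 2, Q≈3,910.0) = €2,036,550.74
Minimum at tier 1 (EOQ₁): €2,033,911.07

€2,033,911.07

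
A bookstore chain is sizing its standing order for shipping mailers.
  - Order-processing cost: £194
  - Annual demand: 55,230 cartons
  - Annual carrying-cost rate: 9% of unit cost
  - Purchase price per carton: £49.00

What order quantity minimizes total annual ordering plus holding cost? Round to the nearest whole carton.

Holding cost per carton per year: H = 9% × £49 = £4.4100
2DS/H = 2·55,230·194/4.41 = 4,859,238.10
EOQ = √4,859,238.10 ≈ 2,204.37

2,204 cartons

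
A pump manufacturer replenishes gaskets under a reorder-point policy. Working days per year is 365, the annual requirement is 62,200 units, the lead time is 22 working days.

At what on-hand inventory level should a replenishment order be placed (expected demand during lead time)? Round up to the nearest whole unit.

3,750 units

Daily demand d = 62,200 / 365 = 170.411 units/day
Demand during lead time = 170.411 × 22 = 3,749.04
Reorder point = 3,749.04 → round up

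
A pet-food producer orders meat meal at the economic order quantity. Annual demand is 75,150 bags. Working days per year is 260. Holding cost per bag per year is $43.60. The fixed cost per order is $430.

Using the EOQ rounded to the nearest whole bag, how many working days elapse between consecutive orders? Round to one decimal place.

4.2 days

2DS/H = 2·75,150·430/43.6 = 1,482,316.51
EOQ = √1,482,316.51 ≈ 1,217.50 → Q = 1,218 bags
Cycle time = (working days × Q)/D = (260 × 1,218) / 75,150 = 4.214 days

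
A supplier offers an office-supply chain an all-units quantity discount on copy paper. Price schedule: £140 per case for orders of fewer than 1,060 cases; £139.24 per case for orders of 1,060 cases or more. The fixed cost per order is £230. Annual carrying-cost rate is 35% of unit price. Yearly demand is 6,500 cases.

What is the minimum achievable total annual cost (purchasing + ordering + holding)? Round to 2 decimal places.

H₁ = 35%×£140 = £49.0000;  H₂ = 35%×£139.24 = £48.7340
EOQ₁ = √(2×6,500×230/49.0000) = 247.02  (< 1,060, feasible at tier 1)
EOQ₂ = √(2×6,500×230/48.7340) = 247.70  (< 1,060 → use Q = 1,060 at tier-2 price)
TC(tier 1 (EOQ₁), Q≈247.0) = £922,104.13
TC(tier 2, Q≈1,060.0) = £932,299.40
Minimum at tier 1 (EOQ₁): £922,104.13

£922,104.13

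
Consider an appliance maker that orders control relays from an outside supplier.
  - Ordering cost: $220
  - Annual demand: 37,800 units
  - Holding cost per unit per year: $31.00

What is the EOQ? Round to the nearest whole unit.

2DS/H = 2·37,800·220/31 = 536,516.13
EOQ = √536,516.13 ≈ 732.47

732 units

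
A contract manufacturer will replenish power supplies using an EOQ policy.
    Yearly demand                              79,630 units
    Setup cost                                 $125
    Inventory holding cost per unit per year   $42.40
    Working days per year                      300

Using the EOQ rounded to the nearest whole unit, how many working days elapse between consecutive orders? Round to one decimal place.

2.6 days

Optimal lot size Q* = (2 × 79,630 × $125 / $42.4)^½ ≈ 685.21 → Q = 685 units
Days between orders = 300 / (D/Q) = 300 / 116.248 ≈ 2.581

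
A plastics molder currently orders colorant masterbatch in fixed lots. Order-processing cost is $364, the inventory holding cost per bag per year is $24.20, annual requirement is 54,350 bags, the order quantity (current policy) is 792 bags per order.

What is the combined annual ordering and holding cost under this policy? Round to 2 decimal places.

Orders/yr = 54,350/792 = 68.624; ordering cost = 68.624 × $364 = $24,979.04
Average inventory = 792/2 = 396; holding cost = 396 × $24.2 = $9,583.20
Total = $24,979.04 + $9,583.20 = $34,562.24

$34,562.24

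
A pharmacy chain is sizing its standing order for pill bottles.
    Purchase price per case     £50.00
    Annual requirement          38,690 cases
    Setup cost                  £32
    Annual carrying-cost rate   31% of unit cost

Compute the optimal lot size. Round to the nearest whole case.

H = i·C = 0.31 × £50 = £15.5000 per case-year
EOQ = √(2DS/H) = √(2 × 38,690 × 32 / 15.5)
    = √(159,752.26) ≈ 399.69

400 cases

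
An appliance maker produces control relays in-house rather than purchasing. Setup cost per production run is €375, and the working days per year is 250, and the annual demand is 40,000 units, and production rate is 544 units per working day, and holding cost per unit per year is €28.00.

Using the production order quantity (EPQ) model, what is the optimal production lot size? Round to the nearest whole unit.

Daily demand d = 40,000/250 = 160.000; p = 544; 1 − d/p = 0.70588
EPQ = √(2DS / (H(1 − d/p)))
    = √(2 × 40,000 × 375 / (28 × 0.70588)) ≈ 1,232.01

1,232 units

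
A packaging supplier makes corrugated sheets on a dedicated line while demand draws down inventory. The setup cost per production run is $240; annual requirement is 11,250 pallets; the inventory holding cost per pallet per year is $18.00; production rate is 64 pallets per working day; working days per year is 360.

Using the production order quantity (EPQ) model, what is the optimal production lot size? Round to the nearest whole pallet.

d = 11,250/360 = 31.2500 pallets/day;  effective holding cost H(1 − d/p) = 18·(1 − 31.2500/64) = 9.21094
Q* = √(2DS / H_eff) = √(2·11,250·240 / 9.21094) ≈ 765.68

766 pallets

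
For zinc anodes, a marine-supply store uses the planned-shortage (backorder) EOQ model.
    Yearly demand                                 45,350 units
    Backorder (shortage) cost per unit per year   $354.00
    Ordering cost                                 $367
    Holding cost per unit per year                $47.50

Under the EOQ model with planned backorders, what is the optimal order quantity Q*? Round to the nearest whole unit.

892 units

Q* = √(2DS/H) · √((H + b)/b)
   = √(2 × 45,350 × 367 / 47.5) · √((47.5 + 354) / 354)
   = 837.124 × 1.0650 ≈ 891.52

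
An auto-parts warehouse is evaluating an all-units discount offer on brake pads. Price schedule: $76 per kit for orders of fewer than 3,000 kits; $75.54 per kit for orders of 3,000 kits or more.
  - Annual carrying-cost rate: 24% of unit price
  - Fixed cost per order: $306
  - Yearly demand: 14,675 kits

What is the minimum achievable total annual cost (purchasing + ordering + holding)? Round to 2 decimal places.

H₁ = 24%×$76 = $18.2400;  H₂ = 24%×$75.54 = $18.1296
EOQ₁ = √(2×14,675×306/18.2400) = 701.70  (< 3,000, feasible at tier 1)
EOQ₂ = √(2×14,675×306/18.1296) = 703.83  (< 3,000 → use Q = 3,000 at tier-2 price)
TC(tier 1 (EOQ₁), Q≈701.7) = $1,128,099.03
TC(tier 2, Q≈3,000.0) = $1,137,240.75
Minimum at tier 1 (EOQ₁): $1,128,099.03

$1,128,099.03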